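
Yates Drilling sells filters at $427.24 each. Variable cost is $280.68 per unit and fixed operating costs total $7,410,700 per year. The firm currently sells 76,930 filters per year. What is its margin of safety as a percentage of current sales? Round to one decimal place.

34.3%

Unit CM = price − variable cost = $427.24 − $280.68 = $146.56. Break-even units = $7,410,700 ÷ $146.56 = 50,564.27; break-even revenue = 50,564.27 × $427.24 = $21,603,080.43.
Current sales = 76,930 × $427.24 = $32,867,573.20.
Margin of safety = ($32,867,573.20 − $21,603,080.43) ÷ $32,867,573.20 = 34.3%.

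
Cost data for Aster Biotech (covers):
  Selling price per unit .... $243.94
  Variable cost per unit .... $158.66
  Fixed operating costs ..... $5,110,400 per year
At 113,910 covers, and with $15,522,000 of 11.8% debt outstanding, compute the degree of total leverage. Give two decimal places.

3.50

At 113,910 units, contribution = 113,910 × $85.28 = $9,714,244.80.
Operating income = contribution − fixed costs = $9,714,244.80 − $5,110,400 = $4,603,844.80. Interest = $1,831,596.00, so EBIT − I = $2,772,248.80.
DCL = contribution ÷ (EBIT − I) = $9,714,244.80 ÷ $2,772,248.80 = 3.5041.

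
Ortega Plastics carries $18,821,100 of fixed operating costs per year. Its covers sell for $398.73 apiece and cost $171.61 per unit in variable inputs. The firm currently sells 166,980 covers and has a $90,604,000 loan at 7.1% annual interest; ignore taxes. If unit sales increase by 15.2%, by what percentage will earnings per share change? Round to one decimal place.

Contribution at this volume is 166,980 × $227.12 = $37,924,497.60.
Subtracting fixed costs: EBIT = $37,924,497.60 − $18,821,100 = $19,103,397.60.
After interest of $6,432,884.00, pre-tax earnings = $12,670,513.60.
Degree of combined leverage = contribution ÷ (EBIT − I) = $37,924,497.60 ÷ $12,670,513.60 = 2.9931.
%ΔEPS = DCL × %ΔSales = 2.9931 × +15.2% = +45.5%.

+45.5%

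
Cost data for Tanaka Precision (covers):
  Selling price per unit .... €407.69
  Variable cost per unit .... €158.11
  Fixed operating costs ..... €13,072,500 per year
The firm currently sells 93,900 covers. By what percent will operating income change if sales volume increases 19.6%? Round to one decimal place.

+44.3%

At 93,900 units, contribution = 93,900 × €249.58 = €23,435,562.00.
Subtracting fixed costs: EBIT = €23,435,562.00 − €13,072,500 = €10,363,062.00.
So DOL = total CM / EBIT = €23,435,562.00 / €10,363,062.00 = 2.2615.
%ΔEBIT = DOL × %ΔSales = 2.2615 × +19.6% = +44.3%.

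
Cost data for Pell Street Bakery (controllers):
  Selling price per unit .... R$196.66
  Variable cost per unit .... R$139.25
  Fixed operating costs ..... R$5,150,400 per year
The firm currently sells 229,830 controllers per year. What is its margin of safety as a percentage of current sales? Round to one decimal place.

Each unit contributes R$196.66 − R$139.25 = R$57.41. Break-even units = R$5,150,400 ÷ R$57.41 = 89,712.59; break-even revenue = 89,712.59 × R$196.66 = R$17,642,878.66.
Actual sales revenue = 229,830 × R$196.66 = R$45,198,367.80.
Margin of safety = (R$45,198,367.80 − R$17,642,878.66) ÷ R$45,198,367.80 = 61.0%.

61.0%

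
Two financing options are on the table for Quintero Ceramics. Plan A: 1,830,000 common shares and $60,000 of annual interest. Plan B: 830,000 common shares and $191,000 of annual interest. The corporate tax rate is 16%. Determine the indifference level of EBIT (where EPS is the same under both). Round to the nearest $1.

$299,730

At indifference, (EBIT − 60,000)(1 − t)/1,830,000 = (EBIT − 191,000)(1 − t)/830,000.
The (1 − t) factor cancels: (EBIT − 60,000) × 830,000 = (EBIT − 191,000) × 1,830,000.
Solving, EBIT = (191,000·1,830,000 − 60,000·830,000) / (1,830,000 − 830,000) = 299,730,000,000 / 1,000,000 = 299,730.00.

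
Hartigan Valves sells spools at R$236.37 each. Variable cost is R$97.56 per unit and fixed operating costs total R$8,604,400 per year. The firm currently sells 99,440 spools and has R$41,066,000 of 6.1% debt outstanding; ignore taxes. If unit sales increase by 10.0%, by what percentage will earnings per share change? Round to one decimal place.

+51.2%

Total contribution margin = 99,440 × R$138.81 = R$13,803,266.40.
Subtracting fixed costs: EBIT = R$13,803,266.40 − R$8,604,400 = R$5,198,866.40.
After interest of R$2,505,026.00, pre-tax earnings = R$2,693,840.40.
DCL = total CM / (EBIT − I) = R$13,803,266.40 / R$2,693,840.40 = 5.1240.
%ΔEPS = DCL × %ΔSales = 5.1240 × +10.0% = +51.2%.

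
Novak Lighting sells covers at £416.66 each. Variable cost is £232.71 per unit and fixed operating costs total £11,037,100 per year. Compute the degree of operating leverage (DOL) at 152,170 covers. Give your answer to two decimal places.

Total contribution margin = 152,170 × £183.95 = £27,991,671.50.
Operating income = contribution − fixed costs = £27,991,671.50 − £11,037,100 = £16,954,571.50.
So DOL = total CM / EBIT = £27,991,671.50 / £16,954,571.50 = 1.6510.

1.65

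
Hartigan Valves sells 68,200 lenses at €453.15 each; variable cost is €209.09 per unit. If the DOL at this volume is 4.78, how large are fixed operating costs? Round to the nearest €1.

Contribution at this volume is 68,200 × €244.06 = €16,644,892.00.
DOL = contribution / EBIT, so EBIT = €16,644,892.00 / 4.78 = €3,482,194.98.
Fixed costs = CM − EBIT = €16,644,892.00 − €3,482,194.98 = €13,162,697.

€13,162,697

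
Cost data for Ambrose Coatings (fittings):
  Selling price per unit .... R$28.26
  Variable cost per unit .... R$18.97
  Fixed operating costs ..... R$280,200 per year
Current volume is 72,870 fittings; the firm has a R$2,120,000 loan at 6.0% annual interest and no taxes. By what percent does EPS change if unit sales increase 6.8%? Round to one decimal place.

+17.1%

At 72,870 units, contribution = 72,870 × R$9.29 = R$676,962.30.
EBIT = R$676,962.30 − R$280,200 = R$396,762.30.
Interest = R$127,200.00, so EBIT − I = R$269,562.30.
DCL = total CM / (EBIT − I) = R$676,962.30 / R$269,562.30 = 2.5113.
%ΔEPS = DCL × %ΔSales = 2.5113 × +6.8% = +17.1%.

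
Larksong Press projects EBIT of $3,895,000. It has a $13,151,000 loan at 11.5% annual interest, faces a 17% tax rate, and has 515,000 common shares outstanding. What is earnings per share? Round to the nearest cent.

Interest = $1,512,365.00, so EBT = $3,895,000 − $1,512,365.00 = $2,382,635.00.
Net income = $2,382,635.00 × (1 − 0.17) = $1,977,587.05.
EPS = $1,977,587.05 ÷ 515,000 = $3.84.

$3.84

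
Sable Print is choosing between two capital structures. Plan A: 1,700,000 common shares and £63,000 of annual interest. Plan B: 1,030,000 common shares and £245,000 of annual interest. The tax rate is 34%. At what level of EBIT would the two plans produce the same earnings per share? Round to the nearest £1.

£524,791

Set EPS_A = EPS_B: (EBIT − £63,000)(1 − 0.34) ÷ 1,700,000 = (EBIT − £245,000)(1 − 0.34) ÷ 1,030,000.
The (1 − t) factor cancels: (EBIT − 63,000) × 1,030,000 = (EBIT − 245,000) × 1,700,000.
EBIT × (1,700,000 − 1,030,000) = 245,000 × 1,700,000 − 63,000 × 1,030,000 = 351,610,000,000, so EBIT = 351,610,000,000 ÷ 670,000 = 524,791.04.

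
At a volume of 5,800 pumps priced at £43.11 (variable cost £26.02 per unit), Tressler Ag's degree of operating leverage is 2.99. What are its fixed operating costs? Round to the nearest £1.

£65,971

Total contribution margin = 5,800 × £17.09 = £99,122.00.
DOL = contribution / EBIT, so EBIT = £99,122.00 / 2.99 = £33,151.17.
Fixed costs = CM − EBIT = £99,122.00 − £33,151.17 = £65,971.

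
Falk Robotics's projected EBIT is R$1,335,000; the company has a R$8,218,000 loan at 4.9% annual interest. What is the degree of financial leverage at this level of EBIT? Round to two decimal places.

1.43

Interest = R$402,682.00.
DFL = EBIT ÷ (EBIT − I) = R$1,335,000 ÷ (R$1,335,000 − R$402,682.00) = R$1,335,000 ÷ R$932,318.00 = 1.4319.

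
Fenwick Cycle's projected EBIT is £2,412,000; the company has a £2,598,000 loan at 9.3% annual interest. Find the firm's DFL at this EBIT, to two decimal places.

1.11

Annual interest charges come to £241,614.00.
DFL = EBIT ÷ (EBIT − I) = £2,412,000 ÷ (£2,412,000 − £241,614.00) = £2,412,000 ÷ £2,170,386.00 = 1.1113.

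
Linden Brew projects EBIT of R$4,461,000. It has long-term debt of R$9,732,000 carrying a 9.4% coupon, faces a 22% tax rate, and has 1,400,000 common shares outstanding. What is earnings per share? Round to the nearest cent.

Pre-tax income = R$4,461,000 − R$914,808.00 = R$3,546,192.00.
After tax at 22%: net income = R$3,546,192.00 × 0.78 = R$2,766,029.76.
EPS = R$2,766,029.76 ÷ 1,400,000 = R$1.98.

R$1.98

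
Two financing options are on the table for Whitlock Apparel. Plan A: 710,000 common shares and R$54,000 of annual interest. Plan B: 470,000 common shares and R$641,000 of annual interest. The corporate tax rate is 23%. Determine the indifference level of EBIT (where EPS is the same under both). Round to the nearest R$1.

R$1,790,542

At indifference, (EBIT − 54,000)(1 − t)/710,000 = (EBIT − 641,000)(1 − t)/470,000.
Cancelling (1 − t) and cross-multiplying: 470,000·(EBIT − 54,000) = 710,000·(EBIT − 641,000).
Solving, EBIT = (641,000·710,000 − 54,000·470,000) / (710,000 − 470,000) = 429,730,000,000 / 240,000 = 1,790,541.67.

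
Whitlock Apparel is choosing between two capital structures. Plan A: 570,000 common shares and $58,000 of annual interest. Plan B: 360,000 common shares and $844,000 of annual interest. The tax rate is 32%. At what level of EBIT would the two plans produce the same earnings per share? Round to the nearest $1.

$2,191,429

Set EPS_A = EPS_B: (EBIT − $58,000)(1 − 0.32) ÷ 570,000 = (EBIT − $844,000)(1 − 0.32) ÷ 360,000.
Cancelling (1 − t) and cross-multiplying: 360,000·(EBIT − 58,000) = 570,000·(EBIT − 844,000).
Solving, EBIT = (844,000·570,000 − 58,000·360,000) / (570,000 − 360,000) = 460,200,000,000 / 210,000 = 2,191,428.57.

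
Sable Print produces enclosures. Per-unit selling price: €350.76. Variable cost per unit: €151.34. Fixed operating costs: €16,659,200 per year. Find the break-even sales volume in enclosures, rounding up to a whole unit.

Each unit contributes €350.76 − €151.34 = €199.42.
Break-even volume = fixed costs ÷ CM per unit = €16,659,200 ÷ €199.42 = 83,538.26, so 83,539 enclosures.

83,539 enclosures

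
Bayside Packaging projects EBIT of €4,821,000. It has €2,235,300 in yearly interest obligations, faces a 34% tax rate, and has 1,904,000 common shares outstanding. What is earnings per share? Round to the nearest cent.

€0.90

Interest = €2,235,300.00, so EBT = €4,821,000 − €2,235,300.00 = €2,585,700.00.
After tax at 34%: net income = €2,585,700.00 × 0.66 = €1,706,562.00.
EPS = €1,706,562.00 ÷ 1,904,000 = €0.90.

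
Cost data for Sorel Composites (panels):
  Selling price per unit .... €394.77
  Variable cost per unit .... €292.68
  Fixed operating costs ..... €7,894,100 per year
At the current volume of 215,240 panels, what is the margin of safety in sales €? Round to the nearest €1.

Each unit contributes €394.77 − €292.68 = €102.09. Break-even units = €7,894,100 ÷ €102.09 = 77,324.91; break-even revenue = 77,324.91 × €394.77 = €30,525,554.48.
Current sales = 215,240 × €394.77 = €84,970,294.80.
Margin of safety = €84,970,294.80 − €30,525,554.48 = €54,444,740.

€54,444,740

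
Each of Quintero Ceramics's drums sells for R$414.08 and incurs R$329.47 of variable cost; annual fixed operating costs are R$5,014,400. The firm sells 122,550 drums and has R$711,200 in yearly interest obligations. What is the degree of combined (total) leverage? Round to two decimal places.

At 122,550 units, contribution = 122,550 × R$84.61 = R$10,368,955.50.
EBIT = R$10,368,955.50 − R$5,014,400 = R$5,354,555.50. Interest = R$711,200.00.
DOL = R$10,368,955.50 ÷ R$5,354,555.50 = 1.9365; DFL = R$5,354,555.50 ÷ R$4,643,355.50 = 1.1532.
DCL = DOL × DFL = 1.9365 × 1.1532 = 2.2332.

2.23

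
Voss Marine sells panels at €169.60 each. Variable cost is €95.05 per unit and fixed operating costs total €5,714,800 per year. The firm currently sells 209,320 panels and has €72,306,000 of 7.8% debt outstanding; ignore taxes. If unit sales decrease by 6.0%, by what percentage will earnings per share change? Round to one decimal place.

-22.0%

Contribution at this volume is 209,320 × €74.55 = €15,604,806.00.
EBIT = €15,604,806.00 − €5,714,800 = €9,890,006.00.
After interest of €5,639,868.00, pre-tax earnings = €4,250,138.00.
Degree of combined leverage = contribution ÷ (EBIT − I) = €15,604,806.00 ÷ €4,250,138.00 = 3.6716.
%ΔEPS = DCL × %ΔSales = 3.6716 × -6.0% = -22.0%.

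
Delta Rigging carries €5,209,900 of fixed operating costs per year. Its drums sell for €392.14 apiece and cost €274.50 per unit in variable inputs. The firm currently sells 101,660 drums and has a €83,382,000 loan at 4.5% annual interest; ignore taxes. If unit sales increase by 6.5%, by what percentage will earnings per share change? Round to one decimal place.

Contribution at this volume is 101,660 × €117.64 = €11,959,282.40.
Operating income = contribution − fixed costs = €11,959,282.40 − €5,209,900 = €6,749,382.40.
After interest of €3,752,190.00, pre-tax earnings = €2,997,192.40.
DCL = total CM / (EBIT − I) = €11,959,282.40 / €2,997,192.40 = 3.9902.
%ΔEPS = DCL × %ΔSales = 3.9902 × +6.5% = +25.9%.

+25.9%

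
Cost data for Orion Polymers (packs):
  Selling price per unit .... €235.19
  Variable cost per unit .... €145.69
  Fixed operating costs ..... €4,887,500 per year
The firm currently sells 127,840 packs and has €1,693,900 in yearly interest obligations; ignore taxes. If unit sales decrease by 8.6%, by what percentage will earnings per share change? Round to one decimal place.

Total contribution margin = 127,840 × €89.50 = €11,441,680.00.
EBIT = €11,441,680.00 − €4,887,500 = €6,554,180.00.
Interest = €1,693,900.00, so EBIT − I = €4,860,280.00.
DCL = total CM / (EBIT − I) = €11,441,680.00 / €4,860,280.00 = 2.3541.
EPS therefore changes by 2.3541 × (-8.6%) = -20.2%.

-20.2%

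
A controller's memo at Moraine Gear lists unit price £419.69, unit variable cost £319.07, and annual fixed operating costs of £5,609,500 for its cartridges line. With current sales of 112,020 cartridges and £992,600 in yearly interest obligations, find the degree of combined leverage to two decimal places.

2.41

At 112,020 units, contribution = 112,020 × £100.62 = £11,271,452.40.
Operating income = contribution − fixed costs = £11,271,452.40 − £5,609,500 = £5,661,952.40. Interest = £992,600.00.
DOL = £11,271,452.40 ÷ £5,661,952.40 = 1.9907; DFL = £5,661,952.40 ÷ £4,669,352.40 = 1.2126.
DCL = DOL × DFL = 1.9907 × 1.2126 = 2.4139.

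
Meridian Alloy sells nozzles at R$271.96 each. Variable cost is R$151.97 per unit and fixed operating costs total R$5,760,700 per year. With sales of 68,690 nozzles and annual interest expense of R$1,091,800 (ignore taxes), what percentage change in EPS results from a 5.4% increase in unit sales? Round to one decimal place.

+32.0%

At 68,690 units, contribution = 68,690 × R$119.99 = R$8,242,113.10.
Operating income = contribution − fixed costs = R$8,242,113.10 − R$5,760,700 = R$2,481,413.10.
After interest of R$1,091,800.00, pre-tax earnings = R$1,389,613.10.
Degree of combined leverage = contribution ÷ (EBIT − I) = R$8,242,113.10 ÷ R$1,389,613.10 = 5.9312.
EPS therefore changes by 5.9312 × (+5.4%) = +32.0%.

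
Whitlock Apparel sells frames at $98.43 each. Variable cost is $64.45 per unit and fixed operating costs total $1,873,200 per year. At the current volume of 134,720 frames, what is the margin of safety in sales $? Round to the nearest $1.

Each unit contributes $98.43 − $64.45 = $33.98. Break-even units = $1,873,200 ÷ $33.98 = 55,126.55; break-even revenue = 55,126.55 × $98.43 = $5,426,105.83.
Actual sales revenue = 134,720 × $98.43 = $13,260,489.60.
Margin of safety = $13,260,489.60 − $5,426,105.83 = $7,834,384.

$7,834,384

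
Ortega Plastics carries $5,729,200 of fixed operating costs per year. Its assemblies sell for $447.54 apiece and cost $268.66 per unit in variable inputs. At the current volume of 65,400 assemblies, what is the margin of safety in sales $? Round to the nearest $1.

Unit CM = price − variable cost = $447.54 − $268.66 = $178.88. Break-even units = $5,729,200 ÷ $178.88 = 32,028.18; break-even revenue = 32,028.18 × $447.54 = $14,333,889.58.
Current sales = 65,400 × $447.54 = $29,269,116.00.
Margin of safety = $29,269,116.00 − $14,333,889.58 = $14,935,226.

$14,935,226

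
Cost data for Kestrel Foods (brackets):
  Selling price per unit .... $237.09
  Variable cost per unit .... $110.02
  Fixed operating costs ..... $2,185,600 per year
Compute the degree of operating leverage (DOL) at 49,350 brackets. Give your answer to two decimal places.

1.53

At 49,350 units, contribution = 49,350 × $127.07 = $6,270,904.50.
Subtracting fixed costs: EBIT = $6,270,904.50 − $2,185,600 = $4,085,304.50.
DOL = contribution ÷ EBIT = $6,270,904.50 ÷ $4,085,304.50 = 1.5350.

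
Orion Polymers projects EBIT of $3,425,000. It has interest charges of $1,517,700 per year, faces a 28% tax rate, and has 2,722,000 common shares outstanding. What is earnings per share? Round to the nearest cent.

Interest = $1,517,700.00, so EBT = $3,425,000 − $1,517,700.00 = $1,907,300.00.
After tax at 28%: net income = $1,907,300.00 × 0.72 = $1,373,256.00.
EPS = $1,373,256.00 ÷ 2,722,000 = $0.50.

$0.50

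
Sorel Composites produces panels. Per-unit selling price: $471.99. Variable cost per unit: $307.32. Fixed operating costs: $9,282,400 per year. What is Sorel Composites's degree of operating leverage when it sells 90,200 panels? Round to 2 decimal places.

2.67

At 90,200 units, contribution = 90,200 × $164.67 = $14,853,234.00.
EBIT = $14,853,234.00 − $9,282,400 = $5,570,834.00.
DOL = contribution ÷ EBIT = $14,853,234.00 ÷ $5,570,834.00 = 2.6662.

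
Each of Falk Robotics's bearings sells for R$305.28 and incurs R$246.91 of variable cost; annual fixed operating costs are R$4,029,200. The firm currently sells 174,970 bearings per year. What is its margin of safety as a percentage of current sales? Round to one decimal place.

60.5%

Unit CM = price − variable cost = R$305.28 − R$246.91 = R$58.37. Break-even units = R$4,029,200 ÷ R$58.37 = 69,028.61; break-even revenue = 69,028.61 × R$305.28 = R$21,073,054.24.
Current sales = 174,970 × R$305.28 = R$53,414,841.60.
Margin of safety = (R$53,414,841.60 − R$21,073,054.24) ÷ R$53,414,841.60 = 60.5%.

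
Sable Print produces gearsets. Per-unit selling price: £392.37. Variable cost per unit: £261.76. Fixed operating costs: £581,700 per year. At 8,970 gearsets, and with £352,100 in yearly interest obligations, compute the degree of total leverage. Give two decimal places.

4.93

Total contribution margin = 8,970 × £130.61 = £1,171,571.70.
Subtracting fixed costs: EBIT = £1,171,571.70 − £581,700 = £589,871.70. Interest = £352,100.00, so EBIT − I = £237,771.70.
Degree of total leverage = total CM / (EBIT − interest) = £1,171,571.70 / £237,771.70 = 4.9273.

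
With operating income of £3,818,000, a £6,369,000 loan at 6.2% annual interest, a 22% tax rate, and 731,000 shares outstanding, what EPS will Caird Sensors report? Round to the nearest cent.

£3.65

Pre-tax income = £3,818,000 − £394,878.00 = £3,423,122.00.
Net income = £3,423,122.00 × (1 − 0.22) = £2,670,035.16.
EPS = £2,670,035.16 ÷ 731,000 = £3.65.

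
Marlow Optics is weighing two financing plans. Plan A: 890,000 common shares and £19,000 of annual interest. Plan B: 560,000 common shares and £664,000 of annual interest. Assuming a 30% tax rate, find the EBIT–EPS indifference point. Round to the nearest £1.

£1,758,545

At indifference, (EBIT − 19,000)(1 − t)/890,000 = (EBIT − 664,000)(1 − t)/560,000.
Cancelling (1 − t) and cross-multiplying: 560,000·(EBIT − 19,000) = 890,000·(EBIT − 664,000).
Solving, EBIT = (664,000·890,000 − 19,000·560,000) / (890,000 − 560,000) = 580,320,000,000 / 330,000 = 1,758,545.45.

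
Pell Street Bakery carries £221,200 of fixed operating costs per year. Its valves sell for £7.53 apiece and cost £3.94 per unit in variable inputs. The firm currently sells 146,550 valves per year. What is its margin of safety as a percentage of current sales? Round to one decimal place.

Each unit contributes £7.53 − £3.94 = £3.59. Break-even units = £221,200 ÷ £3.59 = 61,615.60; break-even revenue = 61,615.60 × £7.53 = £463,965.46.
Actual sales revenue = 146,550 × £7.53 = £1,103,521.50.
Margin of safety = (£1,103,521.50 − £463,965.46) ÷ £1,103,521.50 = 58.0%.

58.0%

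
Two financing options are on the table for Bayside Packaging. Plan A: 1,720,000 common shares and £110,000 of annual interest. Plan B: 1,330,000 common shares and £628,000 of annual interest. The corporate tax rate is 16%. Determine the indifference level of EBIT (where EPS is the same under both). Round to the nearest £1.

£2,394,513

Set EPS_A = EPS_B: (EBIT − £110,000)(1 − 0.16) ÷ 1,720,000 = (EBIT − £628,000)(1 − 0.16) ÷ 1,330,000.
The (1 − t) factor cancels: (EBIT − 110,000) × 1,330,000 = (EBIT − 628,000) × 1,720,000.
Solving, EBIT = (628,000·1,720,000 − 110,000·1,330,000) / (1,720,000 − 1,330,000) = 933,860,000,000 / 390,000 = 2,394,512.82.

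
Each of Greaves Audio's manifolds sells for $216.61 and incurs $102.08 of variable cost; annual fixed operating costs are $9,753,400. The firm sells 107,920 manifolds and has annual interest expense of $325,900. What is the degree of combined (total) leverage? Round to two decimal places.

5.42

At 107,920 units, contribution = 107,920 × $114.53 = $12,360,077.60.
Operating income = contribution − fixed costs = $12,360,077.60 − $9,753,400 = $2,606,677.60. Interest = $325,900.00.
DOL = $12,360,077.60 ÷ $2,606,677.60 = 4.7417; DFL = $2,606,677.60 ÷ $2,280,777.60 = 1.1429.
DCL = DOL × DFL = 4.7417 × 1.1429 = 5.4193.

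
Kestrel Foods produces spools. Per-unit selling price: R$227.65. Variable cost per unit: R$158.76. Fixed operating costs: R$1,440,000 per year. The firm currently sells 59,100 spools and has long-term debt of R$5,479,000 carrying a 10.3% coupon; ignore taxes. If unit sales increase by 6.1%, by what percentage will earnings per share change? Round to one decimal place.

+12.0%

Contribution at this volume is 59,100 × R$68.89 = R$4,071,399.00.
Subtracting fixed costs: EBIT = R$4,071,399.00 − R$1,440,000 = R$2,631,399.00.
After interest of R$564,337.00, pre-tax earnings = R$2,067,062.00.
DCL = total CM / (EBIT − I) = R$4,071,399.00 / R$2,067,062.00 = 1.9697.
%ΔEPS = DCL × %ΔSales = 1.9697 × +6.1% = +12.0%.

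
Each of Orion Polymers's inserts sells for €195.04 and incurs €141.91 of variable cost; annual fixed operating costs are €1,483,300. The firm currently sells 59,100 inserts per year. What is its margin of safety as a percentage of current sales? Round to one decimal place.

52.8%

Unit CM = price − variable cost = €195.04 − €141.91 = €53.13. Break-even units = €1,483,300 ÷ €53.13 = 27,918.31; break-even revenue = 27,918.31 × €195.04 = €5,445,187.88.
Current sales = 59,100 × €195.04 = €11,526,864.00.
Margin of safety = (€11,526,864.00 − €5,445,187.88) ÷ €11,526,864.00 = 52.8%.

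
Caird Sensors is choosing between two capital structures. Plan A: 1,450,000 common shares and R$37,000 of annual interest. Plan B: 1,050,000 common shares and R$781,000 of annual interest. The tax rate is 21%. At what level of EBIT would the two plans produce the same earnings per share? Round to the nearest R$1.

R$2,734,000

Set EPS_A = EPS_B: (EBIT − R$37,000)(1 − 0.21) ÷ 1,450,000 = (EBIT − R$781,000)(1 − 0.21) ÷ 1,050,000.
The (1 − t) factor cancels: (EBIT − 37,000) × 1,050,000 = (EBIT − 781,000) × 1,450,000.
Solving, EBIT = (781,000·1,450,000 − 37,000·1,050,000) / (1,450,000 − 1,050,000) = 1,093,600,000,000 / 400,000 = 2,734,000.00.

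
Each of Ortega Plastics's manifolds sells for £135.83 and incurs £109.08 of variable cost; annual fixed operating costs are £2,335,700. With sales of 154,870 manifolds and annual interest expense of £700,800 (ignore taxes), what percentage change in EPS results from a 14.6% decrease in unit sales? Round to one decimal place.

Contribution at this volume is 154,870 × £26.75 = £4,142,772.50.
EBIT = £4,142,772.50 − £2,335,700 = £1,807,072.50.
After interest of £700,800.00, pre-tax earnings = £1,106,272.50.
DCL = total CM / (EBIT − I) = £4,142,772.50 / £1,106,272.50 = 3.7448.
%ΔEPS = DCL × %ΔSales = 3.7448 × -14.6% = -54.7%.

-54.7%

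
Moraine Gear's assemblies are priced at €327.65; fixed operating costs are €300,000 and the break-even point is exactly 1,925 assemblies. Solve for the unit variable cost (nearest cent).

€171.81

Contribution per unit must be FC / Q = €300,000 / 1,925 = €155.8442.
Hence VC = price − CM = €327.65 − €155.8442 = €171.81.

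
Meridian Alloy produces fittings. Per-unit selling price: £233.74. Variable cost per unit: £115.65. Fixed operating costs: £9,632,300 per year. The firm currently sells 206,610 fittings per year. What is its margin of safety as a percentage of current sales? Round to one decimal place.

60.5%

Unit CM = price − variable cost = £233.74 − £115.65 = £118.09. Break-even units = £9,632,300 ÷ £118.09 = 81,567.45; break-even revenue = 81,567.45 × £233.74 = £19,065,575.43.
Current sales = 206,610 × £233.74 = £48,293,021.40.
Margin of safety = (£48,293,021.40 − £19,065,575.43) ÷ £48,293,021.40 = 60.5%.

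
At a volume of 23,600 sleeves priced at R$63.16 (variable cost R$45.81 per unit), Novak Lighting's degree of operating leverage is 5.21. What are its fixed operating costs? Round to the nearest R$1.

Contribution at this volume is 23,600 × R$17.35 = R$409,460.00.
DOL = contribution / EBIT, so EBIT = R$409,460.00 / 5.21 = R$78,591.17.
And FC = contribution − EBIT = R$409,460.00 − R$78,591.17 = R$330,869.

R$330,869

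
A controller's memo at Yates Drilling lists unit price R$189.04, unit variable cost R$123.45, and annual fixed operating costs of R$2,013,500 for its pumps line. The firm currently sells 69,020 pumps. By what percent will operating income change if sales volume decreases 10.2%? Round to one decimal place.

Total contribution margin = 69,020 × R$65.59 = R$4,527,021.80.
Subtracting fixed costs: EBIT = R$4,527,021.80 − R$2,013,500 = R$2,513,521.80.
DOL = contribution ÷ EBIT = R$4,527,021.80 ÷ R$2,513,521.80 = 1.8011.
So EBIT moves 1.8011 × (-10.2%) = -18.4%.

-18.4%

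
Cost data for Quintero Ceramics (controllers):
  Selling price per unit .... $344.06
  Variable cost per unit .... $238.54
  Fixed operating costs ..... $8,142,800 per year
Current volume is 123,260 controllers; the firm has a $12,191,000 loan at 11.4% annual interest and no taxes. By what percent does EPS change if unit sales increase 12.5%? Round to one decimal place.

At 123,260 units, contribution = 123,260 × $105.52 = $13,006,395.20.
EBIT = $13,006,395.20 − $8,142,800 = $4,863,595.20.
After interest of $1,389,774.00, pre-tax earnings = $3,473,821.20.
Degree of combined leverage = contribution ÷ (EBIT − I) = $13,006,395.20 ÷ $3,473,821.20 = 3.7441.
EPS therefore changes by 3.7441 × (+12.5%) = +46.8%.

+46.8%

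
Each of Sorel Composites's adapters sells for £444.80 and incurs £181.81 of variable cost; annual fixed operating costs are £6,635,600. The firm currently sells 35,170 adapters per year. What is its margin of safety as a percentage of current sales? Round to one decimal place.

Unit CM = price − variable cost = £444.80 − £181.81 = £262.99. Break-even units = £6,635,600 ÷ £262.99 = 25,231.38; break-even revenue = 25,231.38 × £444.80 = £11,222,916.76.
Current sales = 35,170 × £444.80 = £15,643,616.00.
Margin of safety = (£15,643,616.00 − £11,222,916.76) ÷ £15,643,616.00 = 28.3%.

28.3%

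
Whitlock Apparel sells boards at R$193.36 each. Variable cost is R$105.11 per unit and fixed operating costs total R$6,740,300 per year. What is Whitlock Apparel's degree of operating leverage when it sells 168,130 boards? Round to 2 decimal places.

Total contribution margin = 168,130 × R$88.25 = R$14,837,472.50.
Subtracting fixed costs: EBIT = R$14,837,472.50 − R$6,740,300 = R$8,097,172.50.
So DOL = total CM / EBIT = R$14,837,472.50 / R$8,097,172.50 = 1.8324.

1.83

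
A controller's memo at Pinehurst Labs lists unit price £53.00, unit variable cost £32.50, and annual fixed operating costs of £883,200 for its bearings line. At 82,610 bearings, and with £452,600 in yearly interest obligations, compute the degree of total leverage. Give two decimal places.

At 82,610 units, contribution = 82,610 × £20.50 = £1,693,505.00.
EBIT = £1,693,505.00 − £883,200 = £810,305.00. Interest = £452,600.00.
DOL = £1,693,505.00 ÷ £810,305.00 = 2.0900; DFL = £810,305.00 ÷ £357,705.00 = 2.2653.
Combined leverage = 2.0900 × 2.2653 = 4.7345.

4.73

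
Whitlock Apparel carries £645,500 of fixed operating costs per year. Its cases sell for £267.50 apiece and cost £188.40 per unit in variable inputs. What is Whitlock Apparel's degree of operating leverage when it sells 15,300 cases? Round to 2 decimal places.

Total contribution margin = 15,300 × £79.10 = £1,210,230.00.
Subtracting fixed costs: EBIT = £1,210,230.00 − £645,500 = £564,730.00.
Degree of operating leverage = £1,210,230.00 / £564,730.00 = 2.1430.

2.14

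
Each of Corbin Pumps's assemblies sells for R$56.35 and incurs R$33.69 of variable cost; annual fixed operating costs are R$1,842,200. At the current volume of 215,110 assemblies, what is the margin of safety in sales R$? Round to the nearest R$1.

Each unit contributes R$56.35 − R$33.69 = R$22.66. Break-even units = R$1,842,200 ÷ R$22.66 = 81,297.44; break-even revenue = 81,297.44 × R$56.35 = R$4,581,110.77.
Actual sales revenue = 215,110 × R$56.35 = R$12,121,448.50.
Margin of safety = R$12,121,448.50 − R$4,581,110.77 = R$7,540,338.

R$7,540,338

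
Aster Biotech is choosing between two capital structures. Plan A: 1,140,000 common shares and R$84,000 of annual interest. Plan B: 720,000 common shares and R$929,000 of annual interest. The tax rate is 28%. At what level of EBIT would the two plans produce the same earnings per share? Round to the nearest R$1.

Set EPS_A = EPS_B: (EBIT − R$84,000)(1 − 0.28) ÷ 1,140,000 = (EBIT − R$929,000)(1 − 0.28) ÷ 720,000.
Cancelling (1 − t) and cross-multiplying: 720,000·(EBIT − 84,000) = 1,140,000·(EBIT − 929,000).
EBIT × (1,140,000 − 720,000) = 929,000 × 1,140,000 − 84,000 × 720,000 = 998,580,000,000, so EBIT = 998,580,000,000 ÷ 420,000 = 2,377,571.43.

R$2,377,571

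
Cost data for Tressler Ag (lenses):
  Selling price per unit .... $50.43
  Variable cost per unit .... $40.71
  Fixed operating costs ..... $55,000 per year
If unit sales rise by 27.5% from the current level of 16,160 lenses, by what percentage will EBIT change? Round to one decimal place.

Total contribution margin = 16,160 × $9.72 = $157,075.20.
EBIT = $157,075.20 − $55,000 = $102,075.20.
DOL = contribution ÷ EBIT = $157,075.20 ÷ $102,075.20 = 1.5388.
Operating income changes by 1.5388 × +27.5% = +42.3%.

+42.3%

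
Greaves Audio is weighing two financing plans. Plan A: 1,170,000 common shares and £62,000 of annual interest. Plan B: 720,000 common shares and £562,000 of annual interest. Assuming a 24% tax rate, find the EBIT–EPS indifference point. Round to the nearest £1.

Set EPS_A = EPS_B: (EBIT − £62,000)(1 − 0.24) ÷ 1,170,000 = (EBIT − £562,000)(1 − 0.24) ÷ 720,000.
The (1 − t) factor cancels: (EBIT − 62,000) × 720,000 = (EBIT − 562,000) × 1,170,000.
Solving, EBIT = (562,000·1,170,000 − 62,000·720,000) / (1,170,000 − 720,000) = 612,900,000,000 / 450,000 = 1,362,000.00.

£1,362,000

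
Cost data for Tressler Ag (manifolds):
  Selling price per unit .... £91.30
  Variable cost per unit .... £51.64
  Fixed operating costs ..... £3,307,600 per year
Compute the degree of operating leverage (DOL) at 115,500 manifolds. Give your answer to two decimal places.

3.60

Contribution at this volume is 115,500 × £39.66 = £4,580,730.00.
EBIT = £4,580,730.00 − £3,307,600 = £1,273,130.00.
DOL = contribution ÷ EBIT = £4,580,730.00 ÷ £1,273,130.00 = 3.5980.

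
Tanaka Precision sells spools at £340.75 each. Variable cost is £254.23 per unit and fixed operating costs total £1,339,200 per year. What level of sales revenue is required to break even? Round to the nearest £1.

£5,274,300

Contribution margin per unit = £340.75 − £254.23 = £86.52, a CM ratio of £86.52 ÷ £340.75 = 0.2539.
Break-even sales = FC ÷ CM ratio = £1,339,200 × £340.75 / £86.52 = £5,274,300.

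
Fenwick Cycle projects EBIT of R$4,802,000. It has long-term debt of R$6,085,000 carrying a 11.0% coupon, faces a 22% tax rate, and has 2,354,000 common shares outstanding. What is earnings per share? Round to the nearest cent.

Interest = R$669,350.00, so EBT = R$4,802,000 − R$669,350.00 = R$4,132,650.00.
After tax at 22%: net income = R$4,132,650.00 × 0.78 = R$3,223,467.00.
EPS = R$3,223,467.00 ÷ 2,354,000 = R$1.37.

R$1.37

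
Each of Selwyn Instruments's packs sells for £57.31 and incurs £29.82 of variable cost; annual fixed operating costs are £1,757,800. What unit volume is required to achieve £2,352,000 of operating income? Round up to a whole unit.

Each unit contributes £57.31 − £29.82 = £27.49.
Need Q such that Q × £27.49 − £1,757,800 = £2,352,000, i.e. Q = £4,109,800 / £27.49 = 149,501.64 → 149,502.

149,502 packs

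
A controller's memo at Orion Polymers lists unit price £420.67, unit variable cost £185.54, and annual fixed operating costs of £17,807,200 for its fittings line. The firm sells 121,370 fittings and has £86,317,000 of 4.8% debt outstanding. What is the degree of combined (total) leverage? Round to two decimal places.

Total contribution margin = 121,370 × £235.13 = £28,537,728.10.
Operating income = contribution − fixed costs = £28,537,728.10 − £17,807,200 = £10,730,528.10. Interest = £4,143,216.00.
DOL = £28,537,728.10 ÷ £10,730,528.10 = 2.6595; DFL = £10,730,528.10 ÷ £6,587,312.10 = 1.6290.
DCL = DOL × DFL = 2.6595 × 1.6290 = 4.3323.

4.33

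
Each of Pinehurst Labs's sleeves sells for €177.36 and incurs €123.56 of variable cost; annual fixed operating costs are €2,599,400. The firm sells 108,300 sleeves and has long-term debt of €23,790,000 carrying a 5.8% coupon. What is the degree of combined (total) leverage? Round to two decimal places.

At 108,300 units, contribution = 108,300 × €53.80 = €5,826,540.00.
Operating income = contribution − fixed costs = €5,826,540.00 − €2,599,400 = €3,227,140.00. Interest = €1,379,820.00.
DOL = €5,826,540.00 ÷ €3,227,140.00 = 1.8055; DFL = €3,227,140.00 ÷ €1,847,320.00 = 1.7469.
DCL = DOL × DFL = 1.8055 × 1.7469 = 3.1540.

3.15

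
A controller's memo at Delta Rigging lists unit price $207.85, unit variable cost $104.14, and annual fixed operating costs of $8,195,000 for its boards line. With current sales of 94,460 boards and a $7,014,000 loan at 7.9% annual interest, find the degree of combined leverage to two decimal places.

9.35

Contribution at this volume is 94,460 × $103.71 = $9,796,446.60.
Subtracting fixed costs: EBIT = $9,796,446.60 − $8,195,000 = $1,601,446.60. Interest = $554,106.00, so EBIT − I = $1,047,340.60.
Degree of total leverage = total CM / (EBIT − interest) = $9,796,446.60 / $1,047,340.60 = 9.3536.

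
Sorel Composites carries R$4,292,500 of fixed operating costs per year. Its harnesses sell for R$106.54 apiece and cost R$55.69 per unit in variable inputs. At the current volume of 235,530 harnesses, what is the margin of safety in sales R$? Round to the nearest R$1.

R$16,099,798

Each unit contributes R$106.54 − R$55.69 = R$50.85. Break-even units = R$4,292,500 ÷ R$50.85 = 84,414.95; break-even revenue = 84,414.95 × R$106.54 = R$8,993,568.34.
Current sales = 235,530 × R$106.54 = R$25,093,366.20.
Margin of safety = R$25,093,366.20 − R$8,993,568.34 = R$16,099,798.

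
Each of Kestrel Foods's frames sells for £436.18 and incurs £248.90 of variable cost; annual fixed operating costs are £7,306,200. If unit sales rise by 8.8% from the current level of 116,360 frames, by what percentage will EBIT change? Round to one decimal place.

At 116,360 units, contribution = 116,360 × £187.28 = £21,791,900.80.
Operating income = contribution − fixed costs = £21,791,900.80 − £7,306,200 = £14,485,700.80.
DOL = contribution ÷ EBIT = £21,791,900.80 ÷ £14,485,700.80 = 1.5044.
%ΔEBIT = DOL × %ΔSales = 1.5044 × +8.8% = +13.2%.

+13.2%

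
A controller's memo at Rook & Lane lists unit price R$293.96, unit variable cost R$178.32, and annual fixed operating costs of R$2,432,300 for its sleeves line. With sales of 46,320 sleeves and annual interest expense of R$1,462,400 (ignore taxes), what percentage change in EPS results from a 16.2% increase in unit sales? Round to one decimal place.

+59.4%

Contribution at this volume is 46,320 × R$115.64 = R$5,356,444.80.
Operating income = contribution − fixed costs = R$5,356,444.80 − R$2,432,300 = R$2,924,144.80.
After interest of R$1,462,400.00, pre-tax earnings = R$1,461,744.80.
Degree of combined leverage = contribution ÷ (EBIT − I) = R$5,356,444.80 ÷ R$1,461,744.80 = 3.6644.
EPS therefore changes by 3.6644 × (+16.2%) = +59.4%.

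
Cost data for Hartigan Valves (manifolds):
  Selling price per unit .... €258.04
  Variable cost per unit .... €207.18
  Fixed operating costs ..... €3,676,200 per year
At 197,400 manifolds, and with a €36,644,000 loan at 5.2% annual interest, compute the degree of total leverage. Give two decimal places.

2.25

At 197,400 units, contribution = 197,400 × €50.86 = €10,039,764.00.
Subtracting fixed costs: EBIT = €10,039,764.00 − €3,676,200 = €6,363,564.00. Interest = €1,905,488.00.
DOL = €10,039,764.00 ÷ €6,363,564.00 = 1.5777; DFL = €6,363,564.00 ÷ €4,458,076.00 = 1.4274.
DCL = DOL × DFL = 1.5777 × 1.4274 = 2.2520.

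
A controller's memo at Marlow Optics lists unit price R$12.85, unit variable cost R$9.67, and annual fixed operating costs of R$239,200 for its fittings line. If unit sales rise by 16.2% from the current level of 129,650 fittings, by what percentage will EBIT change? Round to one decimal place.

Contribution at this volume is 129,650 × R$3.18 = R$412,287.00.
EBIT = R$412,287.00 − R$239,200 = R$173,087.00.
Degree of operating leverage = R$412,287.00 / R$173,087.00 = 2.3820.
%ΔEBIT = DOL × %ΔSales = 2.3820 × +16.2% = +38.6%.

+38.6%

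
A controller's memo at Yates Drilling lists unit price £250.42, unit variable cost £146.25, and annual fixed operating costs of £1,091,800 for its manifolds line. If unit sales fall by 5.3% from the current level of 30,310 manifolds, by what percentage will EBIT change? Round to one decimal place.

At 30,310 units, contribution = 30,310 × £104.17 = £3,157,392.70.
Subtracting fixed costs: EBIT = £3,157,392.70 − £1,091,800 = £2,065,592.70.
So DOL = total CM / EBIT = £3,157,392.70 / £2,065,592.70 = 1.5286.
So EBIT moves 1.5286 × (-5.3%) = -8.1%.

-8.1%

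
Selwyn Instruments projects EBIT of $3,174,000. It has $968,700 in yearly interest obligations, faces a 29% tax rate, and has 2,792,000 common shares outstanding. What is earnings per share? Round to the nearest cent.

Pre-tax income = $3,174,000 − $968,700.00 = $2,205,300.00.
Net income = $2,205,300.00 × (1 − 0.29) = $1,565,763.00.
EPS = $1,565,763.00 ÷ 2,792,000 = $0.56.

$0.56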